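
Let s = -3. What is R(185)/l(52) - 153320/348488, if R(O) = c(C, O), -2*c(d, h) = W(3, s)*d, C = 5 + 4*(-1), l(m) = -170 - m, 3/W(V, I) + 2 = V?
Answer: -2792859/6447028 ≈ -0.43320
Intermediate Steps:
W(V, I) = 3/(-2 + V)
C = 1 (C = 5 - 4 = 1)
c(d, h) = -3*d/2 (c(d, h) = -3/(-2 + 3)*d/2 = -3/1*d/2 = -3*1*d/2 = -3*d/2)
R(O) = -3/2 (R(O) = -3/2*1 = -3/2)
R(185)/l(52) - 153320/348488 = -3/(2*(-170 - 1*52)) - 153320/348488 = -3/(2*(-170 - 52)) - 153320*1/348488 = -3/2/(-222) - 19165/43561 = -3/2*(-1/222) - 19165/43561 = 1/148 - 19165/43561 = -2792859/6447028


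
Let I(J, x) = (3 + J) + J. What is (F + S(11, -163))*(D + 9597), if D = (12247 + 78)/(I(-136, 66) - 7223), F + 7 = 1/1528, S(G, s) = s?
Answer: -18673658635841/11447776 ≈ -1.6312e+6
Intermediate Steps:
F = -10695/1528 (F = -7 + 1/1528 = -10695/1528 ≈ -6.9993)
I(J, x) = 3 + 2*J
D = -12325/7492 (D = (12247 + 78)/((3 + 2*(-136)) - 7223) = 12325/((3 - 272) - 7223) = 12325/(-269 - 7223) = 12325/(-7492) = 12325*(-1/7492) = -12325/7492 ≈ -1.6451)
(F + S(11, -163))*(D + 9597) = (-10695/1528 - 163)*(-12325/7492 + 9597) = -259759/1528*71888399/7492 = -18673658635841/11447776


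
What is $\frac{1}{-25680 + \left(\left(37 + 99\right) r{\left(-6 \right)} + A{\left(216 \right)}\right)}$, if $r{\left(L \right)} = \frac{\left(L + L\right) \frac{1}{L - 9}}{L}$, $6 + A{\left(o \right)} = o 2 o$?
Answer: $\frac{15}{1014118} \approx 1.4791 \cdot 10^{-5}$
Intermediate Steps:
$A{\left(o \right)} = -6 + 2 o^{2}$ ($A{\left(o \right)} = -6 + o 2 o = -6 + 2 o o = -6 + 2 o^{2}$)
$r{\left(L \right)} = \frac{2}{-9 + L}$ ($r{\left(L \right)} = \frac{2 L \frac{1}{-9 + L}}{L} = \frac{2}{-9 + L}$)
$\frac{1}{-25680 + \left(\left(37 + 99\right) r{\left(-6 \right)} + A{\left(216 \right)}\right)} = \frac{1}{-25680 - \left(6 - 93312 - \left(37 + 99\right) \frac{2}{-9 - 6}\right)} = \frac{1}{-25680 + \left(136 \frac{2}{-15} + \left(-6 + 2 \cdot 46656\right)\right)} = \frac{1}{-25680 + \left(136 \cdot 2 \left(- \frac{1}{15}\right) + \left(-6 + 93312\right)\right)} = \frac{1}{-25680 + \left(136 \left(- \frac{2}{15}\right) + 93306\right)} = \frac{1}{-25680 + \left(- \frac{272}{15} + 93306\right)} = \frac{1}{-25680 + \frac{1399318}{15}} = \frac{1}{\frac{1014118}{15}} = \frac{15}{1014118}$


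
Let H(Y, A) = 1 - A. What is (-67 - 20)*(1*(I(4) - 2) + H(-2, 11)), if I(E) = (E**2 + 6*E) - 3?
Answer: -2175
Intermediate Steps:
I(E) = -3 + E**2 + 6*E
(-67 - 20)*(1*(I(4) - 2) + H(-2, 11)) = (-67 - 20)*(1*((-3 + 4**2 + 6*4) - 2) + (1 - 1*11)) = -87*(1*((-3 + 16 + 24) - 2) + (1 - 11)) = -87*(1*(37 - 2) - 10) = -87*(1*35 - 10) = -87*(35 - 10) = -87*25 = -2175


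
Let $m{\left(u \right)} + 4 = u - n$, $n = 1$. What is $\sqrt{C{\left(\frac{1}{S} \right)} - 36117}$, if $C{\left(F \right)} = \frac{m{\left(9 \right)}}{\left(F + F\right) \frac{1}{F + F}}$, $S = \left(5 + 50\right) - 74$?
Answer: $7 i \sqrt{737} \approx 190.03 i$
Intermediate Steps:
$S = -19$ ($S = 55 - 74 = -19$)
$m{\left(u \right)} = -5 + u$ ($m{\left(u \right)} = -4 + \left(u - 1\right) = -4 + \left(-1 + u\right) = -5 + u$)
$C{\left(F \right)} = 4$ ($C{\left(F \right)} = \frac{-5 + 9}{\left(F + F\right) \frac{1}{F + F}} = \frac{4}{2 F \frac{1}{2 F}} = \frac{4}{1} = 4 \cdot 1 = 4$)
$\sqrt{C{\left(\frac{1}{S} \right)} - 36117} = \sqrt{4 - 36117} = \sqrt{-36113} = 7 i \sqrt{737}$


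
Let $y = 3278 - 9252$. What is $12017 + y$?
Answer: $6043$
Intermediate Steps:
$y = -5974$
$12017 + y = 12017 - 5974 = 6043$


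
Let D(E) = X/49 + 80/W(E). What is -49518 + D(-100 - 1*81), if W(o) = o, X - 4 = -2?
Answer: -439178700/8869 ≈ -49518.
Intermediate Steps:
X = 2 (X = 4 - 2 = 2)
D(E) = 2/49 + 80/E
-49518 + D(-100 - 1*81) = -49518 + (2/49 + 80/(-100 - 1*81)) = -49518 + (2/49 + 80/(-100 - 81)) = -49518 + (2/49 + 80/(-181)) = -49518 + (2/49 + 80*(-1/181)) = -49518 + (2/49 - 80/181) = -49518 - 3558/8869 = -439178700/8869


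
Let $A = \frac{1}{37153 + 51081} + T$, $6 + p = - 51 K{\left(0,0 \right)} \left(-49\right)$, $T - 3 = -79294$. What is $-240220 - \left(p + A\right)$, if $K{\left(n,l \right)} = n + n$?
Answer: $- \frac{14198879983}{88234} \approx -1.6092 \cdot 10^{5}$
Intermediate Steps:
$T = -79291$ ($T = 3 - 79294 = -79291$)
$K{\left(n,l \right)} = 2 n$
$p = -6$ ($p = -6 + - 51 \cdot 2 \cdot 0 \left(-49\right) = -6 + \left(-51\right) 0 \left(-49\right) = -6 + 0 \left(-49\right) = -6 + 0 = -6$)
$A = - \frac{6996162093}{88234}$ ($A = \frac{1}{37153 + 51081} - 79291 = \frac{1}{88234} - 79291 = - \frac{6996162093}{88234} \approx -79291.0$)
$-240220 - \left(p + A\right) = -240220 - \left(-6 - \frac{6996162093}{88234}\right) = -240220 - - \frac{6996691497}{88234} = -240220 + \frac{6996691497}{88234} = - \frac{14198879983}{88234}$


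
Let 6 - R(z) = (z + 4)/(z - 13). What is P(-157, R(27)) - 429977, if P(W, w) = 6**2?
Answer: -429941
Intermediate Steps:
R(z) = 6 - (4 + z)/(-13 + z) (R(z) = 6 - (z + 4)/(z - 13) = 6 - (4 + z)/(-13 + z))
P(W, w) = 36
P(-157, R(27)) - 429977 = 36 - 429977 = -429941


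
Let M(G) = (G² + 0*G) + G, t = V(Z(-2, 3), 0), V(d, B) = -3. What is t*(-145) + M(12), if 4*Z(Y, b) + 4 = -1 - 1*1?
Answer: 591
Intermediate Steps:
Z(Y, b) = -3/2 (Z(Y, b) = -1 + (-1 - 1*1)/4 = -1 + (-1 - 1)/4 = -1 + (¼)*(-2) = -1 - ½ = -3/2)
t = -3
M(G) = G + G² (M(G) = (G² + 0) + G = G² + G = G + G²)
t*(-145) + M(12) = -3*(-145) + 12*(1 + 12) = 435 + 12*13 = 435 + 156 = 591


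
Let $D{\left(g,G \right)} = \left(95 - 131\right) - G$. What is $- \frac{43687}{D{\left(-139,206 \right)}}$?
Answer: $\frac{43687}{242} \approx 180.52$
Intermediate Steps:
$D{\left(g,G \right)} = -36 - G$ ($D{\left(g,G \right)} = \left(95 - 131\right) - G = -36 - G$)
$- \frac{43687}{D{\left(-139,206 \right)}} = - \frac{43687}{-36 - 206} = - \frac{43687}{-242} = \left(-43687\right) \left(- \frac{1}{242}\right) = \frac{43687}{242}$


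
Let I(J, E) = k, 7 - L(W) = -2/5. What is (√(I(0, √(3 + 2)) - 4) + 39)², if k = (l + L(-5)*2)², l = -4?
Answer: 40841/25 + 1248*√11/5 ≈ 2461.5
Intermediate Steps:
L(W) = 37/5 (L(W) = 7 - (-2)/5 = 7 - 1*(-⅖) = 7 + ⅖ = 37/5)
k = 2916/25 (k = (-4 + (37/5)*2)² = (-4 + 74/5)² = (54/5)² = 2916/25 ≈ 116.64)
I(J, E) = 2916/25
(√(I(0, √(3 + 2)) - 4) + 39)² = (√(2916/25 - 4) + 39)² = (√(2816/25) + 39)² = (16*√11/5 + 39)² = (39 + 16*√11/5)²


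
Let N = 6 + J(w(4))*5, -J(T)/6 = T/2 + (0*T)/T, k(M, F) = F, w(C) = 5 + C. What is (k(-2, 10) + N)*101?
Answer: -12019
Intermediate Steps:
J(T) = -3*T (J(T) = -6*(T/2 + (0*T)/T) = -6*(T*(½) + 0/T) = -6*(T/2 + 0) = -3*T)
N = -129 (N = 6 - 3*(5 + 4)*5 = 6 - 3*9*5 = 6 - 27*5 = 6 - 135 = -129)
(k(-2, 10) + N)*101 = (10 - 129)*101 = -119*101 = -12019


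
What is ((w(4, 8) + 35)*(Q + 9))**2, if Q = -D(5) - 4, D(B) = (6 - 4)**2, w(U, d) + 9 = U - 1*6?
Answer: 576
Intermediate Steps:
w(U, d) = -15 + U (w(U, d) = -9 + (U - 1*6) = -9 + (U - 6) = -9 + (-6 + U) = -15 + U)
D(B) = 4 (D(B) = 2**2 = 4)
Q = -8 (Q = -1*4 - 4 = -4 - 4 = -8)
((w(4, 8) + 35)*(Q + 9))**2 = (((-15 + 4) + 35)*(-8 + 9))**2 = ((-11 + 35)*1)**2 = (24*1)**2 = 24**2 = 576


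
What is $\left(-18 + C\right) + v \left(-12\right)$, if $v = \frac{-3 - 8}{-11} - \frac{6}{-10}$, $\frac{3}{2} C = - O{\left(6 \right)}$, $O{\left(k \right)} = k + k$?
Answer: $- \frac{226}{5} \approx -45.2$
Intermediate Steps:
$O{\left(k \right)} = 2 k$
$C = -8$ ($C = \frac{2 \left(- 2 \cdot 6\right)}{3} = \frac{2 \left(\left(-1\right) 12\right)}{3} = \frac{2}{3} \left(-12\right) = -8$)
$v = \frac{8}{5}$ ($v = \left(-3 - 8\right) \left(- \frac{1}{11}\right) - - \frac{3}{5} = \left(-11\right) \left(- \frac{1}{11}\right) + \frac{3}{5} = 1 + \frac{3}{5} = \frac{8}{5} \approx 1.6$)
$\left(-18 + C\right) + v \left(-12\right) = \left(-18 - 8\right) + \frac{8}{5} \left(-12\right) = -26 - \frac{96}{5} = - \frac{226}{5}$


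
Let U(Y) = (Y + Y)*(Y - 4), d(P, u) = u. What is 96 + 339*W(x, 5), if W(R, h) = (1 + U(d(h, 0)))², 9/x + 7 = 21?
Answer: 435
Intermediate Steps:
x = 9/14 (x = 9/(-7 + 21) = 9/14 ≈ 0.64286)
U(Y) = 2*Y*(-4 + Y) (U(Y) = (2*Y)*(-4 + Y) = 2*Y*(-4 + Y))
W(R, h) = 1 (W(R, h) = (1 + 2*0*(-4 + 0))² = (1 + 2*0*(-4))² = (1 + 0)² = 1² = 1)
96 + 339*W(x, 5) = 96 + 339*1 = 96 + 339 = 435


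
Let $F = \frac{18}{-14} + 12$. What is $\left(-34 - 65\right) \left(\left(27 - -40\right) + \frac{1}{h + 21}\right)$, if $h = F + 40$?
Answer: $- \frac{3330459}{502} \approx -6634.4$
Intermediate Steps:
$F = \frac{75}{7}$ ($F = 18 \left(- \frac{1}{14}\right) + 12 = - \frac{9}{7} + 12 = \frac{75}{7} \approx 10.714$)
$h = \frac{355}{7}$ ($h = \frac{75}{7} + 40 = \frac{355}{7} \approx 50.714$)
$\left(-34 - 65\right) \left(\left(27 - -40\right) + \frac{1}{h + 21}\right) = \left(-34 - 65\right) \left(\left(27 - -40\right) + \frac{1}{\frac{355}{7} + 21}\right) = \left(-34 - 65\right) \left(\left(27 + 40\right) + \frac{1}{\frac{502}{7}}\right) = - 99 \left(67 + \frac{7}{502}\right) = \left(-99\right) \frac{33641}{502} = - \frac{3330459}{502}$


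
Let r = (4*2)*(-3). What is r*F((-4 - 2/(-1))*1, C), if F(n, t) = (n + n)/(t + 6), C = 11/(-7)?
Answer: 672/31 ≈ 21.677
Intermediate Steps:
C = -11/7 (C = 11*(-⅐) = -11/7 ≈ -1.5714)
F(n, t) = 2*n/(6 + t) (F(n, t) = (2*n)/(6 + t) = 2*n/(6 + t))
r = -24 (r = 8*(-3) = -24)
r*F((-4 - 2/(-1))*1, C) = -48*(-4 - 2/(-1))*1/(6 - 11/7) = -48*(-4 - 2*(-1))*1/31/7 = -48*(-4 + 2)*1*7/31 = -48*(-2*1)*7/31 = -48*(-2)*7/31 = -24*(-28/31) = 672/31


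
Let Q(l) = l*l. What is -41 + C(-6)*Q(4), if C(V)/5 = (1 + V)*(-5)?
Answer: 1959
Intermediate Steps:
Q(l) = l**2
C(V) = -25 - 25*V (C(V) = 5*((1 + V)*(-5)) = 5*(-5 - 5*V) = -25 - 25*V)
-41 + C(-6)*Q(4) = -41 + (-25 - 25*(-6))*4**2 = -41 + (-25 + 150)*16 = -41 + 125*16 = -41 + 2000 = 1959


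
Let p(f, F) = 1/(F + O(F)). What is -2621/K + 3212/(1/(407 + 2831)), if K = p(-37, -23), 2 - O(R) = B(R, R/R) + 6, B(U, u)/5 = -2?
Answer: 10445013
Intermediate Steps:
B(U, u) = -10 (B(U, u) = 5*(-2) = -10)
O(R) = 6 (O(R) = 2 - (-10 + 6) = 2 - 1*(-4) = 2 + 4 = 6)
p(f, F) = 1/(6 + F) (p(f, F) = 1/(F + 6) = 1/(6 + F))
K = -1/17 (K = 1/(6 - 23) = 1/(-17) = -1/17 ≈ -0.058824)
-2621/K + 3212/(1/(407 + 2831)) = -2621/(-1/17) + 3212/(1/(407 + 2831)) = -2621*(-17) + 3212/(1/3238) = 44557 + 3212/(1/3238) = 44557 + 3212*3238 = 44557 + 10400456 = 10445013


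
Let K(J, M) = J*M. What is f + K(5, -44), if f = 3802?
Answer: 3582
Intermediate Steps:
f + K(5, -44) = 3802 + 5*(-44) = 3802 - 220 = 3582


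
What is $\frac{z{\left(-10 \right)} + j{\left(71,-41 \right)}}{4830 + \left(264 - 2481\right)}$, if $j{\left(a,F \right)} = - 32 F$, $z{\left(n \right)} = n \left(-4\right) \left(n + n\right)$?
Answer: $\frac{512}{2613} \approx 0.19594$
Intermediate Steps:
$z{\left(n \right)} = - 8 n^{2}$ ($z{\left(n \right)} = - 4 n 2 n = - 8 n^{2}$)
$\frac{z{\left(-10 \right)} + j{\left(71,-41 \right)}}{4830 + \left(264 - 2481\right)} = \frac{- 8 \left(-10\right)^{2} - -1312}{4830 + \left(264 - 2481\right)} = \frac{\left(-8\right) 100 + 1312}{4830 - 2217} = \frac{-800 + 1312}{2613} = 512 \cdot \frac{1}{2613} = \frac{512}{2613}$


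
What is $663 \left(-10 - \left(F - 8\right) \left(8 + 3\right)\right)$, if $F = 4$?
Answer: $22542$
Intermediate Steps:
$663 \left(-10 - \left(F - 8\right) \left(8 + 3\right)\right) = 663 \left(-10 - \left(4 - 8\right) \left(8 + 3\right)\right) = 663 \left(-10 - \left(-4\right) 11\right) = 663 \left(-10 - -44\right) = 663 \left(-10 + 44\right) = 663 \cdot 34 = 22542$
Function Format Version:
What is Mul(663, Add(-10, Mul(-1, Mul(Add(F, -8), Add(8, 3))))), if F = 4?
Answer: 22542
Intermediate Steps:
Mul(663, Add(-10, Mul(-1, Mul(Add(F, -8), Add(8, 3))))) = Mul(663, Add(-10, Mul(-1, Mul(Add(4, -8), Add(8, 3))))) = Mul(663, Add(-10, Mul(-1, Mul(-4, 11)))) = Mul(663, Add(-10, Mul(-1, -44))) = Mul(663, Add(-10, 44)) = Mul(663, 34) = 22542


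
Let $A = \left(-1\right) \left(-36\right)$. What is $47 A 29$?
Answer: $49068$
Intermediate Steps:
$A = 36$
$47 A 29 = 47 \cdot 36 \cdot 29 = 1692 \cdot 29 = 49068$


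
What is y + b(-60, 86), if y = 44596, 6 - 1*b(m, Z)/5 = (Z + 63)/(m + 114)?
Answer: 2409059/54 ≈ 44612.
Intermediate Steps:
b(m, Z) = 30 - 5*(63 + Z)/(114 + m) (b(m, Z) = 30 - 5*(Z + 63)/(m + 114) = 30 - 5*(63 + Z)/(114 + m))
y + b(-60, 86) = 44596 + 5*(621 - 1*86 + 6*(-60))/(114 - 60) = 44596 + 5*(621 - 86 - 360)/54 = 44596 + 5*(1/54)*175 = 44596 + 875/54 = 2409059/54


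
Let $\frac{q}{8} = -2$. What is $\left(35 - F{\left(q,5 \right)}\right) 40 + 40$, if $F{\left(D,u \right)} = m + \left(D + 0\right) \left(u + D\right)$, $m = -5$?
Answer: $-5400$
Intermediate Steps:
$q = -16$ ($q = 8 \left(-2\right) = -16$)
$F{\left(D,u \right)} = -5 + D \left(D + u\right)$ ($F{\left(D,u \right)} = -5 + \left(D + 0\right) \left(u + D\right) = -5 + D \left(D + u\right)$)
$\left(35 - F{\left(q,5 \right)}\right) 40 + 40 = \left(35 - \left(-5 + \left(-16\right)^{2} - 80\right)\right) 40 + 40 = \left(35 - \left(-5 + 256 - 80\right)\right) 40 + 40 = \left(35 - 171\right) 40 + 40 = \left(-136\right) 40 + 40 = -5440 + 40 = -5400$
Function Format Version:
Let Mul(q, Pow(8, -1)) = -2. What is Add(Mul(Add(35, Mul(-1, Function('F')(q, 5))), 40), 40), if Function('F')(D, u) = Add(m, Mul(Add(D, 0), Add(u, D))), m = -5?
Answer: -5400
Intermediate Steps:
q = -16 (q = Mul(8, -2) = -16)
Function('F')(D, u) = Add(-5, Mul(D, Add(D, u))) (Function('F')(D, u) = Add(-5, Mul(Add(D, 0), Add(u, D))) = Add(-5, Mul(D, Add(D, u))))
Add(Mul(Add(35, Mul(-1, Function('F')(q, 5))), 40), 40) = Add(Mul(Add(35, Mul(-1, Add(-5, Pow(-16, 2), Mul(-16, 5)))), 40), 40) = Add(Mul(Add(35, Mul(-1, Add(-5, 256, -80))), 40), 40) = Add(Mul(Add(35, Mul(-1, 171)), 40), 40) = Add(Mul(Add(35, -171), 40), 40) = Add(Mul(-136, 40), 40) = Add(-5440, 40) = -5400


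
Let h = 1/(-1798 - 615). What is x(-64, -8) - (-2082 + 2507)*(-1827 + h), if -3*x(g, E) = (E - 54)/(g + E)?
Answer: 202352461997/260604 ≈ 7.7648e+5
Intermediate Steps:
h = -1/2413 (h = 1/(-2413) = -1/2413 ≈ -0.00041442)
x(g, E) = -(-54 + E)/(3*(E + g)) (x(g, E) = -(E - 54)/(3*(g + E)) = -(-54 + E)/(3*(E + g)))
x(-64, -8) - (-2082 + 2507)*(-1827 + h) = (18 - ⅓*(-8))/(-8 - 64) - (-2082 + 2507)*(-1827 - 1/2413) = (18 + 8/3)/(-72) - 425*(-4408552)/2413 = -1/72*62/3 - 1*(-1873634600/2413) = -31/108 + 1873634600/2413 = 202352461997/260604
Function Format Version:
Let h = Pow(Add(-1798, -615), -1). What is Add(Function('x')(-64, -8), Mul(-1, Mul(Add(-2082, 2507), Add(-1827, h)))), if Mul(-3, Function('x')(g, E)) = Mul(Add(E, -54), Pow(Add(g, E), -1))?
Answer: Rational(202352461997, 260604) ≈ 7.7648e+5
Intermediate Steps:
h = Rational(-1, 2413) (h = Pow(-2413, -1) = Rational(-1, 2413) ≈ -0.00041442)
Function('x')(g, E) = Mul(Rational(-1, 3), Pow(Add(E, g), -1), Add(-54, E)) (Function('x')(g, E) = Mul(Rational(-1, 3), Mul(Add(E, -54), Pow(Add(g, E), -1))) = Mul(Rational(-1, 3), Mul(Add(-54, E), Pow(Add(E, g), -1))) = Mul(Rational(-1, 3), Mul(Pow(Add(E, g), -1), Add(-54, E))) = Mul(Rational(-1, 3), Pow(Add(E, g), -1), Add(-54, E)))
Add(Function('x')(-64, -8), Mul(-1, Mul(Add(-2082, 2507), Add(-1827, h)))) = Add(Mul(Pow(Add(-8, -64), -1), Add(18, Mul(Rational(-1, 3), -8))), Mul(-1, Mul(Add(-2082, 2507), Add(-1827, Rational(-1, 2413))))) = Add(Mul(Pow(-72, -1), Add(18, Rational(8, 3))), Mul(-1, Mul(425, Rational(-4408552, 2413)))) = Add(Mul(Rational(-1, 72), Rational(62, 3)), Mul(-1, Rational(-1873634600, 2413))) = Add(Rational(-31, 108), Rational(1873634600, 2413)) = Rational(202352461997, 260604)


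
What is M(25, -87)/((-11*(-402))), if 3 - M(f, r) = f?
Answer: -1/201 ≈ -0.0049751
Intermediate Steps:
M(f, r) = 3 - f
M(25, -87)/((-11*(-402))) = (3 - 1*25)/((-11*(-402))) = (3 - 25)/4422 = -22*1/4422 = -1/201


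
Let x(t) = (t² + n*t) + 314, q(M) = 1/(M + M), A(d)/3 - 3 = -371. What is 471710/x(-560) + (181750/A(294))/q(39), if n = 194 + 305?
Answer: -20341662215/1585804 ≈ -12827.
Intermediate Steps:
A(d) = -1104 (A(d) = 9 + 3*(-371) = 9 - 1113 = -1104)
n = 499
q(M) = 1/(2*M)
x(t) = 314 + t² + 499*t (x(t) = (t² + 499*t) + 314 = 314 + t² + 499*t)
471710/x(-560) + (181750/A(294))/q(39) = 471710/(314 + (-560)² + 499*(-560)) + (181750/(-1104))/(((½)/39)) = 471710/(314 + 313600 - 279440) + (181750*(-1/1104))/(((½)*(1/39))) = 471710/34474 - 90875/(552*1/78) = 471710*(1/34474) - 90875/552*78 = 235855/17237 - 1181375/92 = -20341662215/1585804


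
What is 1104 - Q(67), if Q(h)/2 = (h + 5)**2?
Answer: -9264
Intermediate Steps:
Q(h) = 2*(5 + h)**2 (Q(h) = 2*(h + 5)**2 = 2*(5 + h)**2)
1104 - Q(67) = 1104 - 2*(5 + 67)**2 = 1104 - 2*72**2 = 1104 - 2*5184 = 1104 - 1*10368 = 1104 - 10368 = -9264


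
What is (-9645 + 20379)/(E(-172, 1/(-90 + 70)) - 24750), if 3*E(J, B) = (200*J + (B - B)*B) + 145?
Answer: -32202/108505 ≈ -0.29678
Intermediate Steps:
E(J, B) = 145/3 + 200*J/3 (E(J, B) = ((200*J + (B - B)*B) + 145)/3 = ((200*J + 0*B) + 145)/3 = ((200*J + 0) + 145)/3 = (200*J + 145)/3 = (145 + 200*J)/3 = 145/3 + 200*J/3)
(-9645 + 20379)/(E(-172, 1/(-90 + 70)) - 24750) = (-9645 + 20379)/((145/3 + (200/3)*(-172)) - 24750) = 10734/((145/3 - 34400/3) - 24750) = 10734/(-34255/3 - 24750) = 10734/(-108505/3) = 10734*(-3/108505) = -32202/108505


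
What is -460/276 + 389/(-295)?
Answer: -2642/885 ≈ -2.9853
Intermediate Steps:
-460/276 + 389/(-295) = -460*1/276 + 389*(-1/295) = -5/3 - 389/295 = -2642/885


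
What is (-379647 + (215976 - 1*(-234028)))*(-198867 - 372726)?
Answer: -40215568701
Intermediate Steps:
(-379647 + (215976 - 1*(-234028)))*(-198867 - 372726) = (-379647 + (215976 + 234028))*(-571593) = (-379647 + 450004)*(-571593) = 70357*(-571593) = -40215568701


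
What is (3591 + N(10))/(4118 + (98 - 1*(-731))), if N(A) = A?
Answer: 3601/4947 ≈ 0.72792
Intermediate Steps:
(3591 + N(10))/(4118 + (98 - 1*(-731))) = (3591 + 10)/(4118 + (98 - 1*(-731))) = 3601/(4118 + (98 + 731)) = 3601/(4118 + 829) = 3601/4947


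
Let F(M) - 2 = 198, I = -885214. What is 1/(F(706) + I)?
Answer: -1/885014 ≈ -1.1299e-6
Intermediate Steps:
F(M) = 200 (F(M) = 2 + 198 = 200)
1/(F(706) + I) = 1/(200 - 885214) = 1/(-885014) = -1/885014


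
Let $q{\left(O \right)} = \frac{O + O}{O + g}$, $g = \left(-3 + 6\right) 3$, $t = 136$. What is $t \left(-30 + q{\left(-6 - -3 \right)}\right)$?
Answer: $-4216$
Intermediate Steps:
$g = 9$ ($g = 3 \cdot 3 = 9$)
$q{\left(O \right)} = \frac{2 O}{9 + O}$ ($q{\left(O \right)} = \frac{O + O}{O + 9} = \frac{2 O}{9 + O}$)
$t \left(-30 + q{\left(-6 - -3 \right)}\right) = 136 \left(-30 + \frac{2 \left(-6 - -3\right)}{9 - 3}\right) = 136 \left(-30 + \frac{2 \left(-6 + 3\right)}{9 + \left(-6 + 3\right)}\right) = 136 \left(-30 + 2 \left(-3\right) \frac{1}{9 - 3}\right) = 136 \left(-30 + 2 \left(-3\right) \frac{1}{6}\right) = 136 \left(-30 - 1\right) = 136 \left(-31\right) = -4216$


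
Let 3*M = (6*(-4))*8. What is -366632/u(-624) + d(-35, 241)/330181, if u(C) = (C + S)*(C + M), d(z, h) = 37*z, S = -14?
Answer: -15202919109/18116371108 ≈ -0.83918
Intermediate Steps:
M = -64 (M = ((6*(-4))*8)/3 = (-24*8)/3 = (1/3)*(-192) = -64)
u(C) = (-64 + C)*(-14 + C) (u(C) = (C - 14)*(C - 64) = (-14 + C)*(-64 + C) = (-64 + C)*(-14 + C))
-366632/u(-624) + d(-35, 241)/330181 = -366632/(896 + (-624)**2 - 78*(-624)) + (37*(-35))/330181 = -366632/(896 + 389376 + 48672) - 1295*1/330181 = -366632/438944 - 1295/330181 = -366632*1/438944 - 1295/330181 = -45829/54868 - 1295/330181 = -15202919109/18116371108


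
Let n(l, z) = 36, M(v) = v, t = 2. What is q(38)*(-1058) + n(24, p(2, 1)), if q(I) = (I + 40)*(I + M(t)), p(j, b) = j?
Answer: -3300924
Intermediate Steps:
q(I) = (2 + I)*(40 + I) (q(I) = (I + 40)*(I + 2) = (40 + I)*(2 + I) = (2 + I)*(40 + I))
q(38)*(-1058) + n(24, p(2, 1)) = (80 + 38**2 + 42*38)*(-1058) + 36 = (80 + 1444 + 1596)*(-1058) + 36 = 3120*(-1058) + 36 = -3300960 + 36 = -3300924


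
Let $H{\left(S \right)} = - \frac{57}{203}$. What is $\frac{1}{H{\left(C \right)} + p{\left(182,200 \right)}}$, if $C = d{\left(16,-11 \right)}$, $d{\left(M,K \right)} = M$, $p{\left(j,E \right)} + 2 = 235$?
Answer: $\frac{203}{47242} \approx 0.004297$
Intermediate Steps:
$p{\left(j,E \right)} = 233$ ($p{\left(j,E \right)} = -2 + 235 = 233$)
$C = 16$
$H{\left(S \right)} = - \frac{57}{203}$ ($H{\left(S \right)} = \left(-57\right) \frac{1}{203} = - \frac{57}{203}$)
$\frac{1}{H{\left(C \right)} + p{\left(182,200 \right)}} = \frac{1}{- \frac{57}{203} + 233} = \frac{1}{\frac{47242}{203}} = \frac{203}{47242}$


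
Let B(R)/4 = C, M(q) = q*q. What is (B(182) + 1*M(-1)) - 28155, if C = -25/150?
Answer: -84464/3 ≈ -28155.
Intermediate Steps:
M(q) = q**2
C = -1/6 (C = -25*1/150 = -1/6 ≈ -0.16667)
B(R) = -2/3 (B(R) = 4*(-1/6) = -2/3)
(B(182) + 1*M(-1)) - 28155 = (-2/3 + 1*(-1)**2) - 28155 = (-2/3 + 1*1) - 28155 = (-2/3 + 1) - 28155 = 1/3 - 28155 = -84464/3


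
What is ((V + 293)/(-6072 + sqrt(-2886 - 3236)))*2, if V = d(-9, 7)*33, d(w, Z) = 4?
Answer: -2580600/18437653 - 425*I*sqrt(6122)/18437653 ≈ -0.13996 - 0.0018036*I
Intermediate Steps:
V = 132 (V = 4*33 = 132)
((V + 293)/(-6072 + sqrt(-2886 - 3236)))*2 = ((132 + 293)/(-6072 + sqrt(-2886 - 3236)))*2 = (425/(-6072 + sqrt(-6122)))*2 = (425/(-6072 + I*sqrt(6122)))*2 = 850/(-6072 + I*sqrt(6122))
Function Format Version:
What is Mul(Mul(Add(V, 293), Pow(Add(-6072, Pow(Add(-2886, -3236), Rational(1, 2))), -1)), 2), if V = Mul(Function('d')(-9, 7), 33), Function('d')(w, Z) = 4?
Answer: Add(Rational(-2580600, 18437653), Mul(Rational(-425, 18437653), I, Pow(6122, Rational(1, 2)))) ≈ Add(-0.13996, Mul(-0.0018036, I))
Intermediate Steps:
V = 132 (V = Mul(4, 33) = 132)
Mul(Mul(Add(V, 293), Pow(Add(-6072, Pow(Add(-2886, -3236), Rational(1, 2))), -1)), 2) = Mul(Mul(Add(132, 293), Pow(Add(-6072, Pow(Add(-2886, -3236), Rational(1, 2))), -1)), 2) = Mul(Mul(425, Pow(Add(-6072, Pow(-6122, Rational(1, 2))), -1)), 2) = Mul(Mul(425, Pow(Add(-6072, Mul(I, Pow(6122, Rational(1, 2)))), -1)), 2) = Mul(850, Pow(Add(-6072, Mul(I, Pow(6122, Rational(1, 2)))), -1))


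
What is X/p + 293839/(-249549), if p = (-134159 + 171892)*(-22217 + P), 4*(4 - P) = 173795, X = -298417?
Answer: -138656264628517/117768818839419 ≈ -1.1774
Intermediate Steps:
P = -173779/4 (P = 4 - ¼*173795 = 4 - 173795/4 = -173779/4 ≈ -43445.)
p = -9910459251/4 (p = (-134159 + 171892)*(-22217 - 173779/4) = 37733*(-262647/4) = -9910459251/4 ≈ -2.4776e+9)
X/p + 293839/(-249549) = -298417/(-9910459251/4) + 293839/(-249549) = -298417*(-4/9910459251) + 293839*(-1/249549) = 170524/1415779893 - 293839/249549 = -138656264628517/117768818839419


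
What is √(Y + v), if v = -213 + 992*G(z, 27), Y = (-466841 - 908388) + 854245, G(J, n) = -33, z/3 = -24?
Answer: I*√553933 ≈ 744.27*I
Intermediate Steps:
z = -72 (z = 3*(-24) = -72)
Y = -520984 (Y = -1375229 + 854245 = -520984)
v = -32949 (v = -213 + 992*(-33) = -213 - 32736 = -32949)
√(Y + v) = √(-520984 - 32949) = √(-553933) = I*√553933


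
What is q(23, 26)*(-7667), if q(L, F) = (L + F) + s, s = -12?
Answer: -283679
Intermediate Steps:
q(L, F) = -12 + F + L (q(L, F) = (L + F) - 12 = (F + L) - 12 = -12 + F + L)
q(23, 26)*(-7667) = (-12 + 26 + 23)*(-7667) = 37*(-7667) = -283679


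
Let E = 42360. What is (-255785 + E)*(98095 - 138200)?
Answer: 8559409625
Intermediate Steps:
(-255785 + E)*(98095 - 138200) = (-255785 + 42360)*(98095 - 138200) = -213425*(-40105) = 8559409625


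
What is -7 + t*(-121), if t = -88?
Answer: 10641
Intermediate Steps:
-7 + t*(-121) = -7 - 88*(-121) = -7 + 10648 = 10641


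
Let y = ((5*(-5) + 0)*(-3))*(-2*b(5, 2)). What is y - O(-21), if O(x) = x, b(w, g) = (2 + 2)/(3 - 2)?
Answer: -579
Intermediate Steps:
b(w, g) = 4 (b(w, g) = 4/1 = 4*1 = 4)
y = -600 (y = ((5*(-5) + 0)*(-3))*(-2*4) = ((-25 + 0)*(-3))*(-8) = -25*(-3)*(-8) = 75*(-8) = -600)
y - O(-21) = -600 - 1*(-21) = -600 + 21 = -579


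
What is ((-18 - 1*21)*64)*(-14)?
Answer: 34944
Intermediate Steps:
((-18 - 1*21)*64)*(-14) = ((-18 - 21)*64)*(-14) = -39*64*(-14) = -2496*(-14) = 34944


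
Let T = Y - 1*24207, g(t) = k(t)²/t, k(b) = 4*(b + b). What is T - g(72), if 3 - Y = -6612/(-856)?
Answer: -6167421/214 ≈ -28820.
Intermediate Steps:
k(b) = 8*b (k(b) = 4*(2*b) = 8*b)
Y = -1011/214 (Y = 3 - (-6612)/(-856) = 3 - (-6612)*(-1)/856 = 3 - 1*1653/214 = 3 - 1653/214 = -1011/214 ≈ -4.7243)
g(t) = 64*t (g(t) = (8*t)²/t = (64*t²)/t = 64*t)
T = -5181309/214 (T = -1011/214 - 1*24207 = -1011/214 - 24207 = -5181309/214 ≈ -24212.)
T - g(72) = -5181309/214 - 64*72 = -5181309/214 - 1*4608 = -5181309/214 - 4608 = -6167421/214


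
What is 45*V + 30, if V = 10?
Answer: 480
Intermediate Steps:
45*V + 30 = 45*10 + 30 = 450 + 30 = 480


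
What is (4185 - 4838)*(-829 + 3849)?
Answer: -1972060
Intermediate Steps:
(4185 - 4838)*(-829 + 3849) = -653*3020 = -1972060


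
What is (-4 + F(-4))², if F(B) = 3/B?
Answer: 361/16 ≈ 22.563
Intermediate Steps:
(-4 + F(-4))² = (-4 + 3/(-4))² = (-4 + 3*(-¼))² = (-4 - ¾)² = (-19/4)² = 361/16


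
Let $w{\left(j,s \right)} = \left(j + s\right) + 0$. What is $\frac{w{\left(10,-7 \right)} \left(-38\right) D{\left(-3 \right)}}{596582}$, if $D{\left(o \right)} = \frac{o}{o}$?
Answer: $- \frac{57}{298291} \approx -0.00019109$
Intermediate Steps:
$D{\left(o \right)} = 1$
$w{\left(j,s \right)} = j + s$
$\frac{w{\left(10,-7 \right)} \left(-38\right) D{\left(-3 \right)}}{596582} = \frac{\left(10 - 7\right) \left(-38\right) 1}{596582} = 3 \left(-38\right) 1 \cdot \frac{1}{596582} = \left(-114\right) 1 \cdot \frac{1}{596582} = \left(-114\right) \frac{1}{596582} = - \frac{57}{298291}$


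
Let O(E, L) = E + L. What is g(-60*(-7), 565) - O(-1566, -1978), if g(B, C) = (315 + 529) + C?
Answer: 4953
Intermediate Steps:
g(B, C) = 844 + C
g(-60*(-7), 565) - O(-1566, -1978) = (844 + 565) - (-1566 - 1978) = 1409 - 1*(-3544) = 1409 + 3544 = 4953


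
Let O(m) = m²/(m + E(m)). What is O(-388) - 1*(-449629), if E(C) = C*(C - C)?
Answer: 449241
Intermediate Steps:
E(C) = 0 (E(C) = C*0 = 0)
O(m) = m (O(m) = m²/(m + 0) = m²/m = m)
O(-388) - 1*(-449629) = -388 - 1*(-449629) = -388 + 449629 = 449241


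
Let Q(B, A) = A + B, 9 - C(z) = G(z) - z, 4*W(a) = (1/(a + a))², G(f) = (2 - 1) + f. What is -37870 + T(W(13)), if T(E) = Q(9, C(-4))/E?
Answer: 8098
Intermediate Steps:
G(f) = 1 + f
W(a) = 1/(16*a²) (W(a) = (1/(a + a))²/4 = (1/(2*a))²/4 = (1/(4*a²))/4 = 1/(16*a²))
C(z) = 8 (C(z) = 9 - ((1 + z) - z) = 9 - 1*1 = 9 - 1 = 8)
T(E) = 17/E (T(E) = (8 + 9)/E = 17/E)
-37870 + T(W(13)) = -37870 + 17/(((1/16)/13²)) = -37870 + 17/(((1/16)*(1/169))) = -37870 + 17/(1/2704) = -37870 + 17*2704 = -37870 + 45968 = 8098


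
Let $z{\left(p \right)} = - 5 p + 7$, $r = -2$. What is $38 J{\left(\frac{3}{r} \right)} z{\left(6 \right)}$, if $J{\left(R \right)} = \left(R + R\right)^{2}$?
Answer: $-7866$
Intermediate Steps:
$z{\left(p \right)} = 7 - 5 p$
$J{\left(R \right)} = 4 R^{2}$ ($J{\left(R \right)} = \left(2 R\right)^{2} = 4 R^{2}$)
$38 J{\left(\frac{3}{r} \right)} z{\left(6 \right)} = 38 \cdot 4 \left(\frac{3}{-2}\right)^{2} \left(7 - 30\right) = 38 \cdot 4 \left(3 \left(- \frac{1}{2}\right)\right)^{2} \left(7 - 30\right) = 38 \cdot 4 \left(- \frac{3}{2}\right)^{2} \left(-23\right) = 38 \cdot 4 \cdot \frac{9}{4} \left(-23\right) = 38 \cdot 9 \left(-23\right) = 342 \left(-23\right) = -7866$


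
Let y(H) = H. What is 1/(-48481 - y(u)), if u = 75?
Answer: -1/48556 ≈ -2.0595e-5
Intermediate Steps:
1/(-48481 - y(u)) = 1/(-48481 - 1*75) = 1/(-48481 - 75) = 1/(-48556) = -1/48556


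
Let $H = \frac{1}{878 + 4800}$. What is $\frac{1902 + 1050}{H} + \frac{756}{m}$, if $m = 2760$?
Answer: $\frac{3855134943}{230} \approx 1.6761 \cdot 10^{7}$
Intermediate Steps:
$H = \frac{1}{5678} \approx 0.00017612$
$\frac{1902 + 1050}{H} + \frac{756}{m} = \left(1902 + 1050\right) \frac{1}{\frac{1}{5678}} + \frac{756}{2760} = 2952 \cdot 5678 + 756 \cdot \frac{1}{2760} = 16761456 + \frac{63}{230} = \frac{3855134943}{230}$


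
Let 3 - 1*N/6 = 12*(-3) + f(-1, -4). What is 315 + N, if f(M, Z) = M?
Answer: 555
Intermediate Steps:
N = 240 (N = 18 - 6*(12*(-3) - 1) = 18 - 6*(-36 - 1) = 18 - 6*(-37) = 18 + 222 = 240)
315 + N = 315 + 240 = 555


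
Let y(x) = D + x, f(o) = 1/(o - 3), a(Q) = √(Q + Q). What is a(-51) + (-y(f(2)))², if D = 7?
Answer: 36 + I*√102 ≈ 36.0 + 10.1*I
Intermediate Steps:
a(Q) = √2*√Q (a(Q) = √(2*Q) = √2*√Q)
f(o) = 1/(-3 + o)
y(x) = 7 + x
a(-51) + (-y(f(2)))² = √2*√(-51) + (-(7 + 1/(-3 + 2)))² = √2*(I*√51) + (-(7 + 1/(-1)))² = I*√102 + (-(7 - 1))² = I*√102 + (-1*6)² = I*√102 + (-6)² = I*√102 + 36 = 36 + I*√102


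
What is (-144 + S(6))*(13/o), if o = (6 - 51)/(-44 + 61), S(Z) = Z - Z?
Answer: 3536/5 ≈ 707.20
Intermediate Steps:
S(Z) = 0
o = -45/17 ≈ -2.6471
(-144 + S(6))*(13/o) = (-144 + 0)*(13/(-45/17)) = -1872*(-17)/45 = -144*(-221/45) = 3536/5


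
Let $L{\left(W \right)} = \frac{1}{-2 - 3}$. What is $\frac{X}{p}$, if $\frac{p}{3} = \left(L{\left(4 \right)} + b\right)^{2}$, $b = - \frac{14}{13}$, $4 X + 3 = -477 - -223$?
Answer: $- \frac{1085825}{82668} \approx -13.135$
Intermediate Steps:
$L{\left(W \right)} = - \frac{1}{5}$ ($L{\left(W \right)} = \frac{1}{-5} = - \frac{1}{5}$)
$X = - \frac{257}{4}$ ($X = - \frac{3}{4} + \frac{-477 - -223}{4} = - \frac{3}{4} + \frac{-477 + 223}{4} = - \frac{3}{4} + \frac{1}{4} \left(-254\right) = - \frac{3}{4} - \frac{127}{2} = - \frac{257}{4} \approx -64.25$)
$b = - \frac{14}{13}$ ($b = \left(-14\right) \frac{1}{13} = - \frac{14}{13} \approx -1.0769$)
$p = \frac{20667}{4225}$ ($p = 3 \left(- \frac{1}{5} - \frac{14}{13}\right)^{2} = 3 \left(- \frac{83}{65}\right)^{2} = 3 \cdot \frac{6889}{4225} = \frac{20667}{4225} \approx 4.8916$)
$\frac{X}{p} = - \frac{257}{4 \cdot \frac{20667}{4225}} = \left(- \frac{257}{4}\right) \frac{4225}{20667} = - \frac{1085825}{82668}$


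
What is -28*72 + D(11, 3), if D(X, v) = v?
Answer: -2013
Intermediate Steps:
-28*72 + D(11, 3) = -28*72 + 3 = -2016 + 3 = -2013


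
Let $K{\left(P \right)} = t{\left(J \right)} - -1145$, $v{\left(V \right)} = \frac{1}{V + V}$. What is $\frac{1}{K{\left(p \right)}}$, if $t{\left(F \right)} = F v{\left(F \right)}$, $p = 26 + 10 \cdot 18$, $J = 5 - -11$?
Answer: $\frac{2}{2291} \approx 0.00087298$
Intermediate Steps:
$J = 16$ ($J = 5 + 11 = 16$)
$v{\left(V \right)} = \frac{1}{2 V}$
$p = 206$ ($p = 26 + 180 = 206$)
$t{\left(F \right)} = \frac{1}{2}$ ($t{\left(F \right)} = F \frac{1}{2 F} = \frac{1}{2}$)
$K{\left(P \right)} = \frac{2291}{2}$ ($K{\left(P \right)} = \frac{1}{2} - -1145 = \frac{1}{2} + 1145 = \frac{2291}{2}$)
$\frac{1}{K{\left(p \right)}} = \frac{1}{\frac{2291}{2}} = \frac{2}{2291}$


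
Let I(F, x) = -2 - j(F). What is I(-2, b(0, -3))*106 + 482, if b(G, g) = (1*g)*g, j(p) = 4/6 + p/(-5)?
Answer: 2354/15 ≈ 156.93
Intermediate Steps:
j(p) = 2/3 - p/5 (j(p) = 4*(1/6) + p*(-1/5) = 2/3 - p/5)
b(G, g) = g**2 (b(G, g) = g*g = g**2)
I(F, x) = -8/3 + F/5 (I(F, x) = -2 - (2/3 - F/5) = -2 + (-2/3 + F/5) = -8/3 + F/5)
I(-2, b(0, -3))*106 + 482 = (-8/3 + (1/5)*(-2))*106 + 482 = (-8/3 - 2/5)*106 + 482 = -46/15*106 + 482 = -4876/15 + 482 = 2354/15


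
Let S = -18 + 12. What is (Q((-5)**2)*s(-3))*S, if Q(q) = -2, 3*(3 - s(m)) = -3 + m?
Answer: 60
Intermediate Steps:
s(m) = 4 - m/3 (s(m) = 3 - (-3 + m)/3 = 3 + (1 - m/3) = 4 - m/3)
S = -6
(Q((-5)**2)*s(-3))*S = -2*(4 - 1/3*(-3))*(-6) = -2*(4 + 1)*(-6) = -2*5*(-6) = -10*(-6) = 60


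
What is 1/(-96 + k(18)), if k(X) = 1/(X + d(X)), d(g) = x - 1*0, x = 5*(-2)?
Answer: -8/767 ≈ -0.010430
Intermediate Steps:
x = -10
d(g) = -10 (d(g) = -10 - 1*0 = -10 + 0 = -10)
k(X) = 1/(-10 + X) (k(X) = 1/(X - 10) = 1/(-10 + X))
1/(-96 + k(18)) = 1/(-96 + 1/(-10 + 18)) = 1/(-96 + 1/8) = 1/(-96 + ⅛) = 1/(-767/8) = -8/767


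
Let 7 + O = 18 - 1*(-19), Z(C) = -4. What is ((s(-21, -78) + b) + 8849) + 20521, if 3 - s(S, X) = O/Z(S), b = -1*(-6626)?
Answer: 72013/2 ≈ 36007.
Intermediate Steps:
b = 6626
O = 30 (O = -7 + (18 - 1*(-19)) = -7 + (18 + 19) = -7 + 37 = 30)
s(S, X) = 21/2 (s(S, X) = 3 - 30/(-4) = 3 - 30*(-1)/4 = 3 - 1*(-15/2) = 3 + 15/2 = 21/2)
((s(-21, -78) + b) + 8849) + 20521 = ((21/2 + 6626) + 8849) + 20521 = (13273/2 + 8849) + 20521 = 30971/2 + 20521 = 72013/2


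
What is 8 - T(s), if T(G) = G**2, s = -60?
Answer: -3592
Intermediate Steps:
8 - T(s) = 8 - 1*(-60)**2 = 8 - 1*3600 = 8 - 3600 = -3592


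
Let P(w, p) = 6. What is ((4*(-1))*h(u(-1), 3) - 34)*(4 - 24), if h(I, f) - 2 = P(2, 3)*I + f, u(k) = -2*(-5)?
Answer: 5880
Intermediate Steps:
u(k) = 10
h(I, f) = 2 + f + 6*I (h(I, f) = 2 + (6*I + f) = 2 + (f + 6*I) = 2 + f + 6*I)
((4*(-1))*h(u(-1), 3) - 34)*(4 - 24) = ((4*(-1))*(2 + 3 + 6*10) - 34)*(4 - 24) = (-4*(2 + 3 + 60) - 34)*(-20) = (-4*65 - 34)*(-20) = (-260 - 34)*(-20) = -294*(-20) = 5880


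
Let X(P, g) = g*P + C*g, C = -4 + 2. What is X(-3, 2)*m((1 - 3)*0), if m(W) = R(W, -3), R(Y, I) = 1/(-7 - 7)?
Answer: 5/7 ≈ 0.71429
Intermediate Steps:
C = -2
X(P, g) = -2*g + P*g (X(P, g) = g*P - 2*g = P*g - 2*g = -2*g + P*g)
R(Y, I) = -1/14 (R(Y, I) = 1/(-14) = -1/14)
m(W) = -1/14
X(-3, 2)*m((1 - 3)*0) = (2*(-2 - 3))*(-1/14) = (2*(-5))*(-1/14) = -10*(-1/14) = 5/7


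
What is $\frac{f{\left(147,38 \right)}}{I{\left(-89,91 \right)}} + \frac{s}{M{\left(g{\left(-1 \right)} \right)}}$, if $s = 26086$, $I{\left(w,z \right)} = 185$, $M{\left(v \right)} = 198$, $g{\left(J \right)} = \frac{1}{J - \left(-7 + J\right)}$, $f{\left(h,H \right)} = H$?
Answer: $\frac{2416717}{18315} \approx 131.95$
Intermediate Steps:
$g{\left(J \right)} = \frac{1}{7}$
$\frac{f{\left(147,38 \right)}}{I{\left(-89,91 \right)}} + \frac{s}{M{\left(g{\left(-1 \right)} \right)}} = \frac{38}{185} + \frac{26086}{198} = 38 \cdot \frac{1}{185} + 26086 \cdot \frac{1}{198} = \frac{38}{185} + \frac{13043}{99} = \frac{2416717}{18315}$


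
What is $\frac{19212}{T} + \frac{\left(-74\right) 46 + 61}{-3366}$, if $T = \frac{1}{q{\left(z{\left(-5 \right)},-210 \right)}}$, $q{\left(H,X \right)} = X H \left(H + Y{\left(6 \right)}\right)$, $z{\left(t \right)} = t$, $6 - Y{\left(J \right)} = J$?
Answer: $- \frac{339504854657}{3366} \approx -1.0086 \cdot 10^{8}$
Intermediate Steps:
$Y{\left(J \right)} = 6 - J$
$q{\left(H,X \right)} = X H^{2}$ ($q{\left(H,X \right)} = X H \left(H + \left(6 - 6\right)\right) = H X \left(H + \left(6 - 6\right)\right) = H X \left(H + 0\right) = H X H = X H^{2}$)
$T = - \frac{1}{5250}$ ($T = \frac{1}{\left(-210\right) \left(-5\right)^{2}} = \frac{1}{\left(-210\right) 25} = \frac{1}{-5250} = - \frac{1}{5250} \approx -0.00019048$)
$\frac{19212}{T} + \frac{\left(-74\right) 46 + 61}{-3366} = \frac{19212}{- \frac{1}{5250}} + \frac{\left(-74\right) 46 + 61}{-3366} = 19212 \left(-5250\right) + \left(-3404 + 61\right) \left(- \frac{1}{3366}\right) = -100863000 - - \frac{3343}{3366} = -100863000 + \frac{3343}{3366} = - \frac{339504854657}{3366}$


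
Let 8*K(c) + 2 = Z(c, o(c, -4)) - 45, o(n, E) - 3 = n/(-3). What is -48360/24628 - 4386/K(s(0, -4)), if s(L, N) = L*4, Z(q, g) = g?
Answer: 53876214/67727 ≈ 795.49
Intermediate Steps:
o(n, E) = 3 - n/3 (o(n, E) = 3 + n/(-3) = 3 + n*(-⅓) = 3 - n/3)
s(L, N) = 4*L
K(c) = -11/2 - c/24 (K(c) = -¼ + ((3 - c/3) - 45)/8 = -¼ + (-42 - c/3)/8 = -¼ + (-21/4 - c/24) = -11/2 - c/24)
-48360/24628 - 4386/K(s(0, -4)) = -48360/24628 - 4386/(-11/2 - 0/6) = -48360*1/24628 - 4386/(-11/2 - 1/24*0) = -12090/6157 - 4386/(-11/2 + 0) = -12090/6157 - 4386/(-11/2) = -12090/6157 - 4386*(-2/11) = -12090/6157 + 8772/11 = 53876214/67727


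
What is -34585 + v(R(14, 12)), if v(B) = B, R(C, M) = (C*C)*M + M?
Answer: -32221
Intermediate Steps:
R(C, M) = M + M*C² (R(C, M) = C²*M + M = M*C² + M = M + M*C²)
-34585 + v(R(14, 12)) = -34585 + 12*(1 + 14²) = -34585 + 12*(1 + 196) = -34585 + 12*197 = -34585 + 2364 = -32221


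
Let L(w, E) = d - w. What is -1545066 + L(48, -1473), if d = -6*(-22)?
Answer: -1544982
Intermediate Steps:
d = 132
L(w, E) = 132 - w
-1545066 + L(48, -1473) = -1545066 + (132 - 1*48) = -1545066 + (132 - 48) = -1545066 + 84 = -1544982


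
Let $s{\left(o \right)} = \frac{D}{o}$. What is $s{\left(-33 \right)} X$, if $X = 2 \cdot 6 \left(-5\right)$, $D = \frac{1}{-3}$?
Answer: $- \frac{20}{33} \approx -0.60606$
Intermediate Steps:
$D = - \frac{1}{3} \approx -0.33333$
$X = -60$ ($X = 12 \left(-5\right) = -60$)
$s{\left(o \right)} = - \frac{1}{3 o}$
$s{\left(-33 \right)} X = - \frac{1}{3 \left(-33\right)} \left(-60\right) = \left(- \frac{1}{3}\right) \left(- \frac{1}{33}\right) \left(-60\right) = \frac{1}{99} \left(-60\right) = - \frac{20}{33}$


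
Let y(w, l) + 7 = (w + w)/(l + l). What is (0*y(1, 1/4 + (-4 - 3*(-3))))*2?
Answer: 0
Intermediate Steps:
y(w, l) = -7 + w/l (y(w, l) = -7 + (w + w)/(l + l) = -7 + (2*w)/((2*l)) = -7 + (2*w)*(1/(2*l)) = -7 + w/l)
(0*y(1, 1/4 + (-4 - 3*(-3))))*2 = (0*(-7 + 1/(1/4 + (-4 - 3*(-3)))))*2 = (0*(-7 + 1/(¼ + (-4 + 9))))*2 = (0*(-7 + 1/(¼ + 5)))*2 = (0*(-7 + 1/(21/4)))*2 = (0*(-7 + 1*(4/21)))*2 = (0*(-7 + 4/21))*2 = (0*(-143/21))*2 = 0*2 = 0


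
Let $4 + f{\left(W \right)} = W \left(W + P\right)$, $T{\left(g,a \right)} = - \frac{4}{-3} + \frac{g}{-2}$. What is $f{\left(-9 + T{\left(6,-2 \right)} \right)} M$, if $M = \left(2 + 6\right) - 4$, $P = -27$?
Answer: $\frac{14320}{9} \approx 1591.1$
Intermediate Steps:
$T{\left(g,a \right)} = \frac{4}{3} - \frac{g}{2}$ ($T{\left(g,a \right)} = \left(-4\right) \left(- \frac{1}{3}\right) + g \left(- \frac{1}{2}\right) = \frac{4}{3} - \frac{g}{2}$)
$M = 4$ ($M = 8 - 4 = 4$)
$f{\left(W \right)} = -4 + W \left(-27 + W\right)$ ($f{\left(W \right)} = -4 + W \left(W - 27\right) = -4 + W \left(-27 + W\right)$)
$f{\left(-9 + T{\left(6,-2 \right)} \right)} M = \left(-4 + \left(-9 + \left(\frac{4}{3} - 3\right)\right)^{2} - 27 \left(-9 + \left(\frac{4}{3} - 3\right)\right)\right) 4 = \left(-4 + \left(-9 - \frac{5}{3}\right)^{2} - 27 \left(-9 - \frac{5}{3}\right)\right) 4 = \left(-4 + \left(- \frac{32}{3}\right)^{2} - -288\right) 4 = \left(-4 + \frac{1024}{9} + 288\right) 4 = \frac{3580}{9} \cdot 4 = \frac{14320}{9}$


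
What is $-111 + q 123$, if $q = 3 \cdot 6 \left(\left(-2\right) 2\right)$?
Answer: $-8967$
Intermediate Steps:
$q = -72$ ($q = 18 \left(-4\right) = -72$)
$-111 + q 123 = -111 - 8856 = -8967$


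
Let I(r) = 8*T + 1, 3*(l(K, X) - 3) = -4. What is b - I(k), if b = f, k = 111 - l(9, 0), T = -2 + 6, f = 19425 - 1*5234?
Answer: 14158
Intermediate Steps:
l(K, X) = 5/3 (l(K, X) = 3 + (⅓)*(-4) = 3 - 4/3 = 5/3)
f = 14191 (f = 19425 - 5234 = 14191)
T = 4
k = 328/3 (k = 111 - 1*5/3 = 111 - 5/3 = 328/3 ≈ 109.33)
I(r) = 33 (I(r) = 8*4 + 1 = 32 + 1 = 33)
b = 14191
b - I(k) = 14191 - 1*33 = 14191 - 33 = 14158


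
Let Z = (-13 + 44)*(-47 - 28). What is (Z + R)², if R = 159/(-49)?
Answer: 13015159056/2401 ≈ 5.4207e+6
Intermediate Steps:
Z = -2325 (Z = 31*(-75) = -2325)
R = -159/49 (R = 159*(-1/49) = -159/49 ≈ -3.2449)
(Z + R)² = (-2325 - 159/49)² = (-114084/49)² = 13015159056/2401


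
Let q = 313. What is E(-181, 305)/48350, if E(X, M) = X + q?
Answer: 66/24175 ≈ 0.0027301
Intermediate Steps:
E(X, M) = 313 + X (E(X, M) = X + 313 = 313 + X)
E(-181, 305)/48350 = (313 - 181)/48350 = 132*(1/48350) = 66/24175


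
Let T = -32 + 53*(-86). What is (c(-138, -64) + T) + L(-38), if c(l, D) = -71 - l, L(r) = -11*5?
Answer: -4578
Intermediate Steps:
L(r) = -55
T = -4590 (T = -32 - 4558 = -4590)
(c(-138, -64) + T) + L(-38) = ((-71 - 1*(-138)) - 4590) - 55 = ((-71 + 138) - 4590) - 55 = (67 - 4590) - 55 = -4523 - 55 = -4578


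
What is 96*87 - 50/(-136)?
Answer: 567961/68 ≈ 8352.4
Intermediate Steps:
96*87 - 50/(-136) = 8352 - 50*(-1/136) = 8352 + 25/68 = 567961/68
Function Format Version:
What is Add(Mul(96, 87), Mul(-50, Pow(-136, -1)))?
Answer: Rational(567961, 68) ≈ 8352.4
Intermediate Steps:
Add(Mul(96, 87), Mul(-50, Pow(-136, -1))) = Add(8352, Mul(-50, Rational(-1, 136))) = Add(8352, Rational(25, 68)) = Rational(567961, 68)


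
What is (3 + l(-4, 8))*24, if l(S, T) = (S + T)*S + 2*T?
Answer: 72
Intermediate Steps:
l(S, T) = 2*T + S*(S + T) (l(S, T) = S*(S + T) + 2*T = 2*T + S*(S + T))
(3 + l(-4, 8))*24 = (3 + ((-4)² + 2*8 - 4*8))*24 = (3 + (16 + 16 - 32))*24 = (3 + 0)*24 = 3*24 = 72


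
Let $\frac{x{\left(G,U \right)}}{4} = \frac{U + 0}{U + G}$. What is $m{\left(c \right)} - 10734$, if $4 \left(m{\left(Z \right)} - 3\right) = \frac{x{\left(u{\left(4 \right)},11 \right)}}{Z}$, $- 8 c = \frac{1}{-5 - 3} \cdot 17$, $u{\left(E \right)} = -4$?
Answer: $- \frac{1276285}{119} \approx -10725.0$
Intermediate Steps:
$x{\left(G,U \right)} = \frac{4 U}{G + U}$ ($x{\left(G,U \right)} = 4 \frac{U + 0}{U + G} = 4 \frac{U}{G + U} = \frac{4 U}{G + U}$)
$c = \frac{17}{64}$ ($c = - \frac{\frac{1}{-5 - 3} \cdot 17}{8} = - \frac{\frac{1}{-8} \cdot 17}{8} = - \frac{\left(- \frac{1}{8}\right) 17}{8} = \left(- \frac{1}{8}\right) \left(- \frac{17}{8}\right) = \frac{17}{64} \approx 0.26563$)
$m{\left(Z \right)} = 3 + \frac{11}{7 Z}$ ($m{\left(Z \right)} = 3 + \frac{4 \cdot 11 \frac{1}{-4 + 11} \frac{1}{Z}}{4} = 3 + \frac{4 \cdot 11 \cdot \frac{1}{7} \frac{1}{Z}}{4} = 3 + \frac{\frac{44}{7} \frac{1}{Z}}{4} = 3 + \frac{11}{7 Z}$)
$m{\left(c \right)} - 10734 = \left(3 + \frac{11}{7 \cdot \frac{17}{64}}\right) - 10734 = \left(3 + \frac{11}{7} \cdot \frac{64}{17}\right) - 10734 = \left(3 + \frac{704}{119}\right) - 10734 = \frac{1061}{119} - 10734 = - \frac{1276285}{119}$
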